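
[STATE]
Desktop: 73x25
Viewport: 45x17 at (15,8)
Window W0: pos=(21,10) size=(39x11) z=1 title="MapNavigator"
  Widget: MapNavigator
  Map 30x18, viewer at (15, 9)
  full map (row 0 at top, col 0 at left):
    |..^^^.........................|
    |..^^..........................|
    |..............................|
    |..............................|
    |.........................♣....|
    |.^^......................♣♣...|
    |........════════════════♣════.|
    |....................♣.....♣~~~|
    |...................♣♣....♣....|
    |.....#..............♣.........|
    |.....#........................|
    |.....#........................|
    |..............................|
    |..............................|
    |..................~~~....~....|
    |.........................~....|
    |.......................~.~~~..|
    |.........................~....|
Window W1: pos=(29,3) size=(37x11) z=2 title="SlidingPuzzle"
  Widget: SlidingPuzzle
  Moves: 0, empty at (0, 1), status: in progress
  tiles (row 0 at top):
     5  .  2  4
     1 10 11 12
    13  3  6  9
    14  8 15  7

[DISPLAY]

              ┃├────┼────┼────┼────┤         
              ┃│  1 │ 10 │ 11 │ 12 │         
      ┏━━━━━━━┃├────┼────┼────┼────┤         
      ┃ MapNav┃│ 13 │  3 │  6 │  9 │         
      ┠───────┃├────┼────┼────┼────┤         
      ┃   ....┗━━━━━━━━━━━━━━━━━━━━━━━━━━━━━━
      ┃   ....................♣.....♣~~~    ┃
      ┃   ...................♣♣....♣....    ┃
      ┃   .....#.........@....♣.........    ┃
      ┃   .....#........................    ┃
      ┃   .....#........................    ┃
      ┃   ..............................    ┃
      ┗━━━━━━━━━━━━━━━━━━━━━━━━━━━━━━━━━━━━━┛
                                             
                                             
                                             
                                             


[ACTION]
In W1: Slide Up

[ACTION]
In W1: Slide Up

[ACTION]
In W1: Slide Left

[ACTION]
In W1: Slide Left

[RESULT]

              ┃├────┼────┼────┼────┤         
              ┃│  1 │  3 │ 11 │ 12 │         
      ┏━━━━━━━┃├────┼────┼────┼────┤         
      ┃ MapNav┃│ 13 │  6 │  9 │    │         
      ┠───────┃├────┼────┼────┼────┤         
      ┃   ....┗━━━━━━━━━━━━━━━━━━━━━━━━━━━━━━
      ┃   ....................♣.....♣~~~    ┃
      ┃   ...................♣♣....♣....    ┃
      ┃   .....#.........@....♣.........    ┃
      ┃   .....#........................    ┃
      ┃   .....#........................    ┃
      ┃   ..............................    ┃
      ┗━━━━━━━━━━━━━━━━━━━━━━━━━━━━━━━━━━━━━┛
                                             
                                             
                                             
                                             


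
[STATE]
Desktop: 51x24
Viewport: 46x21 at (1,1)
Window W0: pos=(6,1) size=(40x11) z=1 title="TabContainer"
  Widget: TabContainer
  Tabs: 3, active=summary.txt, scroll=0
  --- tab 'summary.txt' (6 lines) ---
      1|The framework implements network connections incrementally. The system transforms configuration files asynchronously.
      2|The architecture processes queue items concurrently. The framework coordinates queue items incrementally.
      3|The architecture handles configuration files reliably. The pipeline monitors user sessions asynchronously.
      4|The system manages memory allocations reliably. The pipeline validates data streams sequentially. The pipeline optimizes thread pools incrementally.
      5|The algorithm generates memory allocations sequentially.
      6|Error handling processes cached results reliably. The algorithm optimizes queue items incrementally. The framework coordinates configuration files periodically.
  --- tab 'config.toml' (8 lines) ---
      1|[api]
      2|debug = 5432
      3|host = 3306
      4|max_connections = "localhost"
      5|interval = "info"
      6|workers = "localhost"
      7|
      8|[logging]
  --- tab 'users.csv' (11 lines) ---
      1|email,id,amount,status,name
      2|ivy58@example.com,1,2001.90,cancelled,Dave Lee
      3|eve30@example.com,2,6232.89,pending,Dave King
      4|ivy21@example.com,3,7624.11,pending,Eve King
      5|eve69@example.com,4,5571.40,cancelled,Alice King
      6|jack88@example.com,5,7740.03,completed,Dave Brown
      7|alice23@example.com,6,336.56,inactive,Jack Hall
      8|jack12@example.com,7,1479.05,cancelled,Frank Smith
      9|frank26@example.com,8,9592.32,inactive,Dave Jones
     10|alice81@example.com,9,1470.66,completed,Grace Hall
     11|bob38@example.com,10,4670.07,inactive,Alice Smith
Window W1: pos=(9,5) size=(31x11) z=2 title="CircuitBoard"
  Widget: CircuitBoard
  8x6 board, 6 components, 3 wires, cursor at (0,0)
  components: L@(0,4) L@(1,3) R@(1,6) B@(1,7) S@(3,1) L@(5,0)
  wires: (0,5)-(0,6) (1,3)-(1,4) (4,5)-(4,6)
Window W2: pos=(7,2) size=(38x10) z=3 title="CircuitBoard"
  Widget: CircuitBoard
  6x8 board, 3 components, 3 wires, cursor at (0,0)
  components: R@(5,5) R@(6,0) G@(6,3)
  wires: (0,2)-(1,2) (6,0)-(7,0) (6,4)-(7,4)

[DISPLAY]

     ┏━━━━━━━━━━━━━━━━━━━━━━━━━━━━━━━━━━━━━━┓ 
     ┃┏━━━━━━━━━━━━━━━━━━━━━━━━━━━━━━━━━━━━┓┃ 
     ┠┃ CircuitBoard                       ┃┨ 
     ┃┠────────────────────────────────────┨┃ 
     ┃┃   0 1 2 3 4 5                      ┃┃ 
     ┃┃0  [.]      ·                       ┃┃ 
     ┃┃            │                       ┃┃ 
     ┃┃1           ·                       ┃┃ 
     ┃┃                                    ┃┃ 
     ┃┃2                                   ┃┃ 
     ┗┗━━━━━━━━━━━━━━━━━━━━━━━━━━━━━━━━━━━━┛┛ 
        ┃                             ┃       
        ┃2                            ┃       
        ┃                             ┃       
        ┗━━━━━━━━━━━━━━━━━━━━━━━━━━━━━┛       
                                              
                                              
                                              
                                              
                                              
                                              


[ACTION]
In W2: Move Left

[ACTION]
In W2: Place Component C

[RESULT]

     ┏━━━━━━━━━━━━━━━━━━━━━━━━━━━━━━━━━━━━━━┓ 
     ┃┏━━━━━━━━━━━━━━━━━━━━━━━━━━━━━━━━━━━━┓┃ 
     ┠┃ CircuitBoard                       ┃┨ 
     ┃┠────────────────────────────────────┨┃ 
     ┃┃   0 1 2 3 4 5                      ┃┃ 
     ┃┃0  [C]      ·                       ┃┃ 
     ┃┃            │                       ┃┃ 
     ┃┃1           ·                       ┃┃ 
     ┃┃                                    ┃┃ 
     ┃┃2                                   ┃┃ 
     ┗┗━━━━━━━━━━━━━━━━━━━━━━━━━━━━━━━━━━━━┛┛ 
        ┃                             ┃       
        ┃2                            ┃       
        ┃                             ┃       
        ┗━━━━━━━━━━━━━━━━━━━━━━━━━━━━━┛       
                                              
                                              
                                              
                                              
                                              
                                              


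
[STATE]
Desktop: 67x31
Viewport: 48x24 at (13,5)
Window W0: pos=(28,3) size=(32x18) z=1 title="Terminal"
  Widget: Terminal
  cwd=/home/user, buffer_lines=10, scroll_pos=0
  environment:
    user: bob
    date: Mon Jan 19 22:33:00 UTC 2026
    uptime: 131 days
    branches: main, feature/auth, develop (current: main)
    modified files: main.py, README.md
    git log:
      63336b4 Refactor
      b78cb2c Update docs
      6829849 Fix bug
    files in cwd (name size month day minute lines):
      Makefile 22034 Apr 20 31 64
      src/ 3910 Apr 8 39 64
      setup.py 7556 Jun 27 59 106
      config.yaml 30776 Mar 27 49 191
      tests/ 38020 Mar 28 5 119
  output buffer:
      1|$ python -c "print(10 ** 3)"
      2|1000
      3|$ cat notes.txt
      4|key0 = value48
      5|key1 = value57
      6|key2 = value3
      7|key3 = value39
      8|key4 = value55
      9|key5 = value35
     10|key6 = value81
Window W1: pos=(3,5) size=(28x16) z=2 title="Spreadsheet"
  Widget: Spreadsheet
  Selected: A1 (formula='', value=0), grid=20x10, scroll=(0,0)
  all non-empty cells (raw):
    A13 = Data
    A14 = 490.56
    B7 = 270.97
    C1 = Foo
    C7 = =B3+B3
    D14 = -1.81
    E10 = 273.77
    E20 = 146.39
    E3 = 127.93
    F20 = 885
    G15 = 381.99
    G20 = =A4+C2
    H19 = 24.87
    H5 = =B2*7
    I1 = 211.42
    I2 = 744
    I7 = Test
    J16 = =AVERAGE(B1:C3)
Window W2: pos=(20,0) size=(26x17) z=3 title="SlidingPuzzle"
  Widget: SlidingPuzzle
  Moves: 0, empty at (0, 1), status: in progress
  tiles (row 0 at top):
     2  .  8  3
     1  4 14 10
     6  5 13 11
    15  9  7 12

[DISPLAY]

━━━━━━━┃├────┼────┼────┼────┤   ┃─────────────┨ 
eet    ┃│  1 │  4 │ 14 │ 10 │   ┃t(10 ** 3)"  ┃ 
───────┃├────┼────┼────┼────┤   ┃             ┃ 
       ┃│  6 │  5 │ 13 │ 11 │   ┃             ┃ 
      B┃├────┼────┼────┼────┤   ┃             ┃ 
-------┃│ 15 │  9 │  7 │ 12 │   ┃             ┃ 
[0]    ┃└────┴────┴────┴────┘   ┃             ┃ 
  0    ┃Moves: 0                ┃             ┃ 
  0    ┃                        ┃             ┃ 
  0    ┃                        ┃             ┃ 
  0    ┃                        ┃             ┃ 
  0    ┗━━━━━━━━━━━━━━━━━━━━━━━━┛             ┃ 
  0  270.97      ┃                            ┃ 
  0       0      ┃                            ┃ 
  0       0      ┃                            ┃ 
━━━━━━━━━━━━━━━━━┛━━━━━━━━━━━━━━━━━━━━━━━━━━━━┛ 
                                                
                                                
                                                
                                                
                                                
                                                
                                                
                                                


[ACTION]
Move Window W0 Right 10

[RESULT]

━━━━━━━┃├────┼────┼────┼────┤   ┃───────────────
eet    ┃│  1 │  4 │ 14 │ 10 │   ┃c "print(10 ** 
───────┃├────┼────┼────┼────┤   ┃               
       ┃│  6 │  5 │ 13 │ 11 │   ┃s.txt          
      B┃├────┼────┼────┼────┤   ┃ue48           
-------┃│ 15 │  9 │  7 │ 12 │   ┃ue57           
[0]    ┃└────┴────┴────┴────┘   ┃ue3            
  0    ┃Moves: 0                ┃ue39           
  0    ┃                        ┃ue55           
  0    ┃                        ┃ue35           
  0    ┃                        ┃ue81           
  0    ┗━━━━━━━━━━━━━━━━━━━━━━━━┛               
  0  270.97      ┃    ┃                         
  0       0      ┃    ┃                         
  0       0      ┃    ┃                         
━━━━━━━━━━━━━━━━━┛    ┗━━━━━━━━━━━━━━━━━━━━━━━━━
                                                
                                                
                                                
                                                
                                                
                                                
                                                
                                                


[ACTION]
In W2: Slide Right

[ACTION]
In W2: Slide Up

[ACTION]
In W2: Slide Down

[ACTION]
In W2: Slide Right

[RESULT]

━━━━━━━┃├────┼────┼────┼────┤   ┃───────────────
eet    ┃│  1 │  4 │ 14 │ 10 │   ┃c "print(10 ** 
───────┃├────┼────┼────┼────┤   ┃               
       ┃│  6 │  5 │ 13 │ 11 │   ┃s.txt          
      B┃├────┼────┼────┼────┤   ┃ue48           
-------┃│ 15 │  9 │  7 │ 12 │   ┃ue57           
[0]    ┃└────┴────┴────┴────┘   ┃ue3            
  0    ┃Moves: 3                ┃ue39           
  0    ┃                        ┃ue55           
  0    ┃                        ┃ue35           
  0    ┃                        ┃ue81           
  0    ┗━━━━━━━━━━━━━━━━━━━━━━━━┛               
  0  270.97      ┃    ┃                         
  0       0      ┃    ┃                         
  0       0      ┃    ┃                         
━━━━━━━━━━━━━━━━━┛    ┗━━━━━━━━━━━━━━━━━━━━━━━━━
                                                
                                                
                                                
                                                
                                                
                                                
                                                
                                                


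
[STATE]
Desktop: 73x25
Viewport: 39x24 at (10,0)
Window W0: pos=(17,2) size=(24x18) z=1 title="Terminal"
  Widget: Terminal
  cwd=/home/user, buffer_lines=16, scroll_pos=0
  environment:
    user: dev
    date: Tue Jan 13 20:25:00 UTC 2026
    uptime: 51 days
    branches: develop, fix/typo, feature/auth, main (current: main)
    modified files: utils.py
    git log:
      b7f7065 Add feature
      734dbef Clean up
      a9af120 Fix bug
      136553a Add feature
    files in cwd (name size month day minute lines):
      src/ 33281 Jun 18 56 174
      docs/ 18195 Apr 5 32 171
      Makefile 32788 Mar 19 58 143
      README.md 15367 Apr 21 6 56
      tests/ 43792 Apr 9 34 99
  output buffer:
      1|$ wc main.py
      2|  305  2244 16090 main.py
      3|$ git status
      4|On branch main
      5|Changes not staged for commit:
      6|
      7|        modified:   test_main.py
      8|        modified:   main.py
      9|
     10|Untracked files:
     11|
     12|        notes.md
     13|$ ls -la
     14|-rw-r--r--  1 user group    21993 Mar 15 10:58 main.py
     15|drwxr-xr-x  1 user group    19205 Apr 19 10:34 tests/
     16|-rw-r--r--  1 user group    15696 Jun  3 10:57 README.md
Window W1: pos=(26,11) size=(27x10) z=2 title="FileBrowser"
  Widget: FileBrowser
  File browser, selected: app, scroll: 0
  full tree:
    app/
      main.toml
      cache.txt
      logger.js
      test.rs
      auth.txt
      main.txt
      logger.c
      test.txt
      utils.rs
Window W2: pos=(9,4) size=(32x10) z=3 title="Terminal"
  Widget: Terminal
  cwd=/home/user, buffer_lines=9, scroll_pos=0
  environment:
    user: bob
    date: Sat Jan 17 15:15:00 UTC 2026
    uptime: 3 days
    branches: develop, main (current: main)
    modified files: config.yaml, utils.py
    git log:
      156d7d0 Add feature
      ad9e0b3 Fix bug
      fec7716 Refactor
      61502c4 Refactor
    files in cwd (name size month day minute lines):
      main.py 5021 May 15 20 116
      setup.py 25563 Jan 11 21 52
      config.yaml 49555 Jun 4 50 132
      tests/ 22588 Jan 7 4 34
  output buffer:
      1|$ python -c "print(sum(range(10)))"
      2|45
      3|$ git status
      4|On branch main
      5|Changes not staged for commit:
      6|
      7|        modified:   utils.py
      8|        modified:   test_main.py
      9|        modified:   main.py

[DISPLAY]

                                       
                                       
       ┏━━━━━━━━━━━━━━━━━━━━━━┓        
       ┃ Terminal             ┃        
━━━━━━━━━━━━━━━━━━━━━━━━━━━━━━┓        
 Terminal                     ┃        
──────────────────────────────┨        
$ python -c "print(sum(range(1┃        
45                            ┃        
$ git status                  ┃        
On branch main                ┃        
Changes not staged for commit:┃━━━━━━━━
                              ┃        
━━━━━━━━━━━━━━━━━━━━━━━━━━━━━━┛────────
       ┃Untracke┃> [-] app/            
       ┃        ┃    main.toml         
       ┃        ┃    cache.txt         
       ┃$ ls -la┃    logger.js         
       ┃-rw-r--r┃    test.rs           
       ┗━━━━━━━━┃    auth.txt          
                ┗━━━━━━━━━━━━━━━━━━━━━━
                                       
                                       
                                       


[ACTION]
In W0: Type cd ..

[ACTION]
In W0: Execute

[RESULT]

                                       
                                       
       ┏━━━━━━━━━━━━━━━━━━━━━━┓        
       ┃ Terminal             ┃        
━━━━━━━━━━━━━━━━━━━━━━━━━━━━━━┓        
 Terminal                     ┃        
──────────────────────────────┨        
$ python -c "print(sum(range(1┃        
45                            ┃        
$ git status                  ┃        
On branch main                ┃        
Changes not staged for commit:┃━━━━━━━━
                              ┃        
━━━━━━━━━━━━━━━━━━━━━━━━━━━━━━┛────────
       ┃drwxr-xr┃> [-] app/            
       ┃-rw-r--r┃    main.toml         
       ┃$ cd .. ┃    cache.txt         
       ┃        ┃    logger.js         
       ┃$ █     ┃    test.rs           
       ┗━━━━━━━━┃    auth.txt          
                ┗━━━━━━━━━━━━━━━━━━━━━━
                                       
                                       
                                       


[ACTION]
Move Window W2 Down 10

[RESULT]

                                       
                                       
       ┏━━━━━━━━━━━━━━━━━━━━━━┓        
       ┃ Terminal             ┃        
       ┠──────────────────────┨        
       ┃                      ┃        
       ┃        modified:   te┃        
       ┃        modified:   ma┃        
       ┃                      ┃        
       ┃Untracked files:      ┃        
       ┃                      ┃        
       ┃        ┏━━━━━━━━━━━━━━━━━━━━━━
       ┃$ ls -la┃ FileBrowser          
       ┃-rw-r--r┠──────────────────────
━━━━━━━━━━━━━━━━━━━━━━━━━━━━━━┓        
 Terminal                     ┃        
──────────────────────────────┨        
$ python -c "print(sum(range(1┃        
45                            ┃        
$ git status                  ┃        
On branch main                ┃━━━━━━━━
Changes not staged for commit:┃        
                              ┃        
━━━━━━━━━━━━━━━━━━━━━━━━━━━━━━┛        


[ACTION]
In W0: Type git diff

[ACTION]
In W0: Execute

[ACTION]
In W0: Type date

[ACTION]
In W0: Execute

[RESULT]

                                       
                                       
       ┏━━━━━━━━━━━━━━━━━━━━━━┓        
       ┃ Terminal             ┃        
       ┠──────────────────────┨        
       ┃drwxr-xr-x  1 user gro┃        
       ┃-rw-r--r--  1 user gro┃        
       ┃$ cd ..               ┃        
       ┃                      ┃        
       ┃$ git diff            ┃        
       ┃diff --git a/main.py b┃        
       ┃--- a/ma┏━━━━━━━━━━━━━━━━━━━━━━
       ┃+++ b/ma┃ FileBrowser          
       ┃@@ -1,3 ┠──────────────────────
━━━━━━━━━━━━━━━━━━━━━━━━━━━━━━┓        
 Terminal                     ┃        
──────────────────────────────┨        
$ python -c "print(sum(range(1┃        
45                            ┃        
$ git status                  ┃        
On branch main                ┃━━━━━━━━
Changes not staged for commit:┃        
                              ┃        
━━━━━━━━━━━━━━━━━━━━━━━━━━━━━━┛        


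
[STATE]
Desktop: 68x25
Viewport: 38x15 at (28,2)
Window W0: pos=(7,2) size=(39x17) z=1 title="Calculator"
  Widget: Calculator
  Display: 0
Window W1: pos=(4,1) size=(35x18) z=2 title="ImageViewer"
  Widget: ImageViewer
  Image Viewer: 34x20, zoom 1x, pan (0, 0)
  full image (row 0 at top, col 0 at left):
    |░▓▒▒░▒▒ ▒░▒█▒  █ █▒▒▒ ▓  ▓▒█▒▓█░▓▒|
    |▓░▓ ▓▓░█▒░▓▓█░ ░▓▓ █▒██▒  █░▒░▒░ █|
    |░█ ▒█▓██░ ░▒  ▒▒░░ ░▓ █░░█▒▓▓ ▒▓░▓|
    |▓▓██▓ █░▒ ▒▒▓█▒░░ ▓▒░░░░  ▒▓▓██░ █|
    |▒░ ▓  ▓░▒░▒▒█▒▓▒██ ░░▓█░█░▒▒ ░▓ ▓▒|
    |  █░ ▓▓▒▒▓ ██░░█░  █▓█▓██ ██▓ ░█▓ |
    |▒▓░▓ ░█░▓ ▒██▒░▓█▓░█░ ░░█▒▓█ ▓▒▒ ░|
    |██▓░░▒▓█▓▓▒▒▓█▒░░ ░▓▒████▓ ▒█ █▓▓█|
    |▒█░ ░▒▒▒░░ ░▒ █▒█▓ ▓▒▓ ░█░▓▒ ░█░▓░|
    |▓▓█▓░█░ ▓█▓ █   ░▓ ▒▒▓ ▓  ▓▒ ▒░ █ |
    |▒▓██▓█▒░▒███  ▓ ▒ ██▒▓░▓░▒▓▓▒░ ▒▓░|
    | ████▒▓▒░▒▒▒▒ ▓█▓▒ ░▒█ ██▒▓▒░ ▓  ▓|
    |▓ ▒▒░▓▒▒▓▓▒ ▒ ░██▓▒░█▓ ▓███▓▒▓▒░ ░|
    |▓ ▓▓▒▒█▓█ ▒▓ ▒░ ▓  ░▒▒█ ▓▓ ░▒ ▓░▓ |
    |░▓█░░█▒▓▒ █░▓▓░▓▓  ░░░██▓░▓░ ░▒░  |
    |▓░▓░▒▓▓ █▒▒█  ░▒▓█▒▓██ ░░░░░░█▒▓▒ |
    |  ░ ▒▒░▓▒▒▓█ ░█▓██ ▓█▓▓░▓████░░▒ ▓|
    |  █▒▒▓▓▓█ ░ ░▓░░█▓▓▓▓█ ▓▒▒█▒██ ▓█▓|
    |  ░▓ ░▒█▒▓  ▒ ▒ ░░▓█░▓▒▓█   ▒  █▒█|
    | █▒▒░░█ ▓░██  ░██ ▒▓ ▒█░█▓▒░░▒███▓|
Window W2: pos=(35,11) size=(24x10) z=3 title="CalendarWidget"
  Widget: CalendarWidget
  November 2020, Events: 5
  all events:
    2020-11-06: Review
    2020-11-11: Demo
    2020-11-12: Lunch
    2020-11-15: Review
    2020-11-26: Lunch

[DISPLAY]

          ┃━━━━━━┓                    
──────────┨      ┃                    
  ▓▒█▒▓█░▓┃──────┨                    
▒  █░▒░▒░ ┃     0┃                    
░░█▒▓▓ ▒▓░┃      ┃                    
░  ▒▓▓██░ ┃      ┃                    
░█░▒▒ ░▓ ▓┃      ┃                    
██ ██▓ ░█▓┃      ┃                    
░█▒▓█ ▓▒▒ ┃      ┃                    
██▓ ▒█ ┏━━━━━━━━━━━━━━━━━━━━━━┓       
░█░▓▒ ░┃ CalendarWidget       ┃       
▓  ▓▒ ▒┠──────────────────────┨       
▓░▒▓▓▒░┃    November 2020     ┃       
██▒▓▒░ ┃Mo Tu We Th Fr Sa Su  ┃       
▓███▓▒▓┃                   1  ┃       


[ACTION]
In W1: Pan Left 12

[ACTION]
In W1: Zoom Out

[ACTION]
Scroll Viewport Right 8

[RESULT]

        ┃━━━━━━┓                      
────────┨      ┃                      
▓▒█▒▓█░▓┃──────┨                      
 █░▒░▒░ ┃     0┃                      
█▒▓▓ ▒▓░┃      ┃                      
 ▒▓▓██░ ┃      ┃                      
░▒▒ ░▓ ▓┃      ┃                      
 ██▓ ░█▓┃      ┃                      
▒▓█ ▓▒▒ ┃      ┃                      
▓ ▒█ ┏━━━━━━━━━━━━━━━━━━━━━━┓         
░▓▒ ░┃ CalendarWidget       ┃         
 ▓▒ ▒┠──────────────────────┨         
▒▓▓▒░┃    November 2020     ┃         
▒▓▒░ ┃Mo Tu We Th Fr Sa Su  ┃         
██▓▒▓┃                   1  ┃         


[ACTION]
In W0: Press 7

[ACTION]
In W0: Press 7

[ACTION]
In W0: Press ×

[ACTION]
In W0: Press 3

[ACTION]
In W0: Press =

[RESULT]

        ┃━━━━━━┓                      
────────┨      ┃                      
▓▒█▒▓█░▓┃──────┨                      
 █░▒░▒░ ┃   231┃                      
█▒▓▓ ▒▓░┃      ┃                      
 ▒▓▓██░ ┃      ┃                      
░▒▒ ░▓ ▓┃      ┃                      
 ██▓ ░█▓┃      ┃                      
▒▓█ ▓▒▒ ┃      ┃                      
▓ ▒█ ┏━━━━━━━━━━━━━━━━━━━━━━┓         
░▓▒ ░┃ CalendarWidget       ┃         
 ▓▒ ▒┠──────────────────────┨         
▒▓▓▒░┃    November 2020     ┃         
▒▓▒░ ┃Mo Tu We Th Fr Sa Su  ┃         
██▓▒▓┃                   1  ┃         


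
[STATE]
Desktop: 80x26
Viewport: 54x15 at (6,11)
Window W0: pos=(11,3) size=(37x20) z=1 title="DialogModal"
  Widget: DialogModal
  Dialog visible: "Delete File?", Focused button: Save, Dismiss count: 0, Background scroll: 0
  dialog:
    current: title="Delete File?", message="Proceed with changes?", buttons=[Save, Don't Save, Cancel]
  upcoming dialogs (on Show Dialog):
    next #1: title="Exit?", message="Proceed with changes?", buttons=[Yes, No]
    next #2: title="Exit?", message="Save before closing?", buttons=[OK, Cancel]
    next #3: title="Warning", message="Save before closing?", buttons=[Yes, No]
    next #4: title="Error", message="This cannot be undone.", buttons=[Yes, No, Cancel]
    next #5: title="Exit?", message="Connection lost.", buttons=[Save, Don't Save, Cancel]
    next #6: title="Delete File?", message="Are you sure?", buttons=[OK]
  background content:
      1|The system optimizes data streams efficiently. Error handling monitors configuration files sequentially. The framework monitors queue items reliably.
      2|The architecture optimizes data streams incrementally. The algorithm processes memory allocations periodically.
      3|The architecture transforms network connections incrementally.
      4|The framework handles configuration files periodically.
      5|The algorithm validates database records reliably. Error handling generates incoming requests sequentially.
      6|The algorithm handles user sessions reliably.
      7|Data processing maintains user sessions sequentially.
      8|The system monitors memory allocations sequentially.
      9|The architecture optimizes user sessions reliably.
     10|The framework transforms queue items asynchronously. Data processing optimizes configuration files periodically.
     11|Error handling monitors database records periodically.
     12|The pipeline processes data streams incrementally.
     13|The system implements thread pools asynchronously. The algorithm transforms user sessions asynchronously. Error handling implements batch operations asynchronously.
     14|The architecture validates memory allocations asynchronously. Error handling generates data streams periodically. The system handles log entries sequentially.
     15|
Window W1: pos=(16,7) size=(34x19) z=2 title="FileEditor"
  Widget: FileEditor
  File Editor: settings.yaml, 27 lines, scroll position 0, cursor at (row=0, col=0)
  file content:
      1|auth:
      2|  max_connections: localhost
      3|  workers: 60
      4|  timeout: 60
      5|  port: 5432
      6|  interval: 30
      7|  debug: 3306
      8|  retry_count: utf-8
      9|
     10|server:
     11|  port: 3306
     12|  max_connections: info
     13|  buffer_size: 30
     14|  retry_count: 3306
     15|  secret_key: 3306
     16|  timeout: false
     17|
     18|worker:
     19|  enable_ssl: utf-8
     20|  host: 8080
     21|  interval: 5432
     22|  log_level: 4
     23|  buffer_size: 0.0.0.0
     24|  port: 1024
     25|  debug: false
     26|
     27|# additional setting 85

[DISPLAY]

     ┃Th┌─┃  max_connections: localhost   █┃          
     ┃Da│ ┃  workers: 60                  ░┃          
     ┃Th│ ┃  timeout: 60                  ░┃          
     ┃Th│ ┃  port: 5432                   ░┃          
     ┃Th└─┃  interval: 30                 ░┃          
     ┃Erro┃  debug: 3306                  ░┃          
     ┃The ┃  retry_count: utf-8           ░┃          
     ┃The ┃                               ░┃          
     ┃The ┃server:                        ░┃          
     ┃    ┃  port: 3306                   ░┃          
     ┃    ┃  max_connections: info        ░┃          
     ┗━━━━┃  buffer_size: 30              ░┃          
          ┃  retry_count: 3306            ░┃          
          ┃  secret_key: 3306             ▼┃          
          ┗━━━━━━━━━━━━━━━━━━━━━━━━━━━━━━━━┛          


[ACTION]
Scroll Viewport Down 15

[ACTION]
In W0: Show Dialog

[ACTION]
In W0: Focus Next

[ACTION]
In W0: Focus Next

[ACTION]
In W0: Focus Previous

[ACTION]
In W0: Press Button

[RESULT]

     ┃The ┃  max_connections: localhost   █┃          
     ┃Data┃  workers: 60                  ░┃          
     ┃The ┃  timeout: 60                  ░┃          
     ┃The ┃  port: 5432                   ░┃          
     ┃The ┃  interval: 30                 ░┃          
     ┃Erro┃  debug: 3306                  ░┃          
     ┃The ┃  retry_count: utf-8           ░┃          
     ┃The ┃                               ░┃          
     ┃The ┃server:                        ░┃          
     ┃    ┃  port: 3306                   ░┃          
     ┃    ┃  max_connections: info        ░┃          
     ┗━━━━┃  buffer_size: 30              ░┃          
          ┃  retry_count: 3306            ░┃          
          ┃  secret_key: 3306             ▼┃          
          ┗━━━━━━━━━━━━━━━━━━━━━━━━━━━━━━━━┛          


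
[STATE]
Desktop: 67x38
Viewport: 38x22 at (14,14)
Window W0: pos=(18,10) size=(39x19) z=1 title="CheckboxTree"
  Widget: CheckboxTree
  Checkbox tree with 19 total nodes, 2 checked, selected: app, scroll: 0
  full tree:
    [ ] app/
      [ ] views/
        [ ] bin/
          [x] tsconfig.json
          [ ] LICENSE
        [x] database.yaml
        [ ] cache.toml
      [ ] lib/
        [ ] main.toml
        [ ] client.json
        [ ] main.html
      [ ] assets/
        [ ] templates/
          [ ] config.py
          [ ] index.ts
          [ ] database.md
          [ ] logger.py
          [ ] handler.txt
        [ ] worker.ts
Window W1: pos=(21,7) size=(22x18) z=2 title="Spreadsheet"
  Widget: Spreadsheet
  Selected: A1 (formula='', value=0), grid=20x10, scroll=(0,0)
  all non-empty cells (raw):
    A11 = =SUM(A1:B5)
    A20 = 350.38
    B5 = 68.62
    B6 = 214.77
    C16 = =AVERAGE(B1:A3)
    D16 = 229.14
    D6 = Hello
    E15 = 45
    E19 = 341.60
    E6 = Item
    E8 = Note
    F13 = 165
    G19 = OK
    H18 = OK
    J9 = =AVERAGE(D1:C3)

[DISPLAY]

    ┃  ┃  2        0       0┃         
    ┃  ┃  3        0       0┃         
    ┃  ┃  4        0       0┃         
    ┃  ┃  5        0   68.62┃         
    ┃  ┃  6        0  214.77┃         
    ┃  ┃  7        0       0┃         
    ┃  ┃  8        0       0┃         
    ┃  ┃  9        0       0┃         
    ┃  ┃ 10        0       0┃         
    ┃  ┃ 11    68.62       0┃         
    ┃  ┗━━━━━━━━━━━━━━━━━━━━┛         
    ┃     [ ] templates/              
    ┃       [ ] config.py             
    ┃       [ ] index.ts              
    ┗━━━━━━━━━━━━━━━━━━━━━━━━━━━━━━━━━
                                      
                                      
                                      
                                      
                                      
                                      
                                      


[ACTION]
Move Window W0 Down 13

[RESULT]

       ┃  2        0       0┃         
       ┃  3        0       0┃         
       ┃  4        0       0┃         
       ┃  5        0   68.62┃         
       ┃  6        0  214.77┃         
    ┏━━┃  7        0       0┃━━━━━━━━━
    ┃ C┃  8        0       0┃         
    ┠──┃  9        0       0┃─────────
    ┃>[┃ 10        0       0┃         
    ┃  ┃ 11    68.62       0┃         
    ┃  ┗━━━━━━━━━━━━━━━━━━━━┛         
    ┃       [x] tsconfig.json         
    ┃       [ ] LICENSE               
    ┃     [x] database.yaml           
    ┃     [ ] cache.toml              
    ┃   [ ] lib/                      
    ┃     [ ] main.toml               
    ┃     [ ] client.json             
    ┃     [ ] main.html               
    ┃   [ ] assets/                   
    ┃     [ ] templates/              
    ┃       [ ] config.py             


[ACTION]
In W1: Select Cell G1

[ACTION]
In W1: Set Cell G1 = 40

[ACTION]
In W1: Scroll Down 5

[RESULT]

       ┃  7        0       0┃         
       ┃  8        0       0┃         
       ┃  9        0       0┃         
       ┃ 10        0       0┃         
       ┃ 11    68.62       0┃         
    ┏━━┃ 12        0       0┃━━━━━━━━━
    ┃ C┃ 13        0       0┃         
    ┠──┃ 14        0       0┃─────────
    ┃>[┃ 15        0       0┃         
    ┃  ┃ 16        0       0┃         
    ┃  ┗━━━━━━━━━━━━━━━━━━━━┛         
    ┃       [x] tsconfig.json         
    ┃       [ ] LICENSE               
    ┃     [x] database.yaml           
    ┃     [ ] cache.toml              
    ┃   [ ] lib/                      
    ┃     [ ] main.toml               
    ┃     [ ] client.json             
    ┃     [ ] main.html               
    ┃   [ ] assets/                   
    ┃     [ ] templates/              
    ┃       [ ] config.py             


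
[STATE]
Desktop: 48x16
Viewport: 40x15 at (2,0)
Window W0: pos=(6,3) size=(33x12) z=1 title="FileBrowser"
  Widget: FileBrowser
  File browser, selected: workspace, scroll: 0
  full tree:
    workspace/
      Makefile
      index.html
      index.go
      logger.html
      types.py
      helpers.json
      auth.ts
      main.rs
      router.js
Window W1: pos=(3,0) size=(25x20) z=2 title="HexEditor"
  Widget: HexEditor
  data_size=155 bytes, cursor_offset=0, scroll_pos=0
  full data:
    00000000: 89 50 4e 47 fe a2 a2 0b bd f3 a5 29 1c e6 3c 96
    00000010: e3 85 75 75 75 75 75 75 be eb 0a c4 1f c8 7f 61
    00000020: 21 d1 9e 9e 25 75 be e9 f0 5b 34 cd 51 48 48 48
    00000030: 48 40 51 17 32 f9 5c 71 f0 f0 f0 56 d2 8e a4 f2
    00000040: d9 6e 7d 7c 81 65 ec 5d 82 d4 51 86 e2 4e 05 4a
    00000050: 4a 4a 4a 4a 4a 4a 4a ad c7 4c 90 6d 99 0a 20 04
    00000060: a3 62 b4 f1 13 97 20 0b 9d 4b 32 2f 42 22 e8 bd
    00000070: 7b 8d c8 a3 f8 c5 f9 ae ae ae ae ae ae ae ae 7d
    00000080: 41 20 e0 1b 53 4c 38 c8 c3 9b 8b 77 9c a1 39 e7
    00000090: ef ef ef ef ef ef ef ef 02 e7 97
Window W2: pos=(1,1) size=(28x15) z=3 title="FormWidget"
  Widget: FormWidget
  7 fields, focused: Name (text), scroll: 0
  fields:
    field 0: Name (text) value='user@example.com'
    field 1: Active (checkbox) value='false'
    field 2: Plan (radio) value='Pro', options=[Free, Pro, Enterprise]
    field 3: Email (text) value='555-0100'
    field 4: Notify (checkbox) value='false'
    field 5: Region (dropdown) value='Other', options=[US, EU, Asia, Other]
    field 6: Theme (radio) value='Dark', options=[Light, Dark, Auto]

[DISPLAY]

 ┏━━━━━━━━━━━━━━━━━━━━━━━┓              
━━━━━━━━━━━━━━━━━━━━━━━━━━┓             
 FormWidget               ┃             
──────────────────────────┨━━━━━━━━━┓   
> Name:       [user@examp]┃         ┃   
  Active:     [ ]         ┃─────────┨   
  Plan:       ( ) Free  (●┃         ┃   
  Email:      [555-0100  ]┃         ┃   
  Notify:     [ ]         ┃         ┃   
  Region:     [Other    ▼]┃         ┃   
  Theme:      ( ) Light  (┃         ┃   
                          ┃         ┃   
                          ┃         ┃   
                          ┃         ┃   
                          ┃━━━━━━━━━┛   


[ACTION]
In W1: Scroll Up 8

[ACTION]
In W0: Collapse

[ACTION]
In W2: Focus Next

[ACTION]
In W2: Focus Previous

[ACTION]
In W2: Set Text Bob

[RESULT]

 ┏━━━━━━━━━━━━━━━━━━━━━━━┓              
━━━━━━━━━━━━━━━━━━━━━━━━━━┓             
 FormWidget               ┃             
──────────────────────────┨━━━━━━━━━┓   
> Name:       [Bob       ]┃         ┃   
  Active:     [ ]         ┃─────────┨   
  Plan:       ( ) Free  (●┃         ┃   
  Email:      [555-0100  ]┃         ┃   
  Notify:     [ ]         ┃         ┃   
  Region:     [Other    ▼]┃         ┃   
  Theme:      ( ) Light  (┃         ┃   
                          ┃         ┃   
                          ┃         ┃   
                          ┃         ┃   
                          ┃━━━━━━━━━┛   
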